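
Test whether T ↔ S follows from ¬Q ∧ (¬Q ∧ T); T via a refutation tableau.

Initial set: {(¬Q ∧ (¬Q ∧ T)); T; ¬(T ↔ S)}.
(¬Q ∧ (¬Q ∧ T)): α-rule — add ¬Q, (¬Q ∧ T).
(¬Q ∧ T): α-rule — add ¬Q, T.
¬(T ↔ S): β-rule — branch into T, ¬S  //  ¬T, S.
  branch 1 (add T, ¬S):
    ○ open, literals {Q=false, S=false, T=true}.
  branch 2 (add ¬T, S):
    × closes — contains both T and ¬T.
1 branch closed, 1 open.
An open branch gives a countermodel: Q=false, S=false, T=true (unmentioned atoms arbitrary); the premises hold there but the conclusion fails.

No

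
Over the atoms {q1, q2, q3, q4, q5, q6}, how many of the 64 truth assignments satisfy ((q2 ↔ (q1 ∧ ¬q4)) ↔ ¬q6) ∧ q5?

16

Initial set: {(((q2 ↔ (q1 ∧ ¬q4)) ↔ ¬q6) ∧ q5)}.
(((q2 ↔ (q1 ∧ ¬q4)) ↔ ¬q6) ∧ q5): α-rule — add ((q2 ↔ (q1 ∧ ¬q4)) ↔ ¬q6), q5.
((q2 ↔ (q1 ∧ ¬q4)) ↔ ¬q6): β-rule — branch into (q2 ↔ (q1 ∧ ¬q4)), ¬q6  //  ¬(q2 ↔ (q1 ∧ ¬q4)), ¬¬q6.
  branch 1 (add (q2 ↔ (q1 ∧ ¬q4)), ¬q6):
    (q2 ↔ (q1 ∧ ¬q4)): β-rule — branch into q2, (q1 ∧ ¬q4)  //  ¬q2, ¬(q1 ∧ ¬q4).
      branch 1.1 (add q2, (q1 ∧ ¬q4)):
        (q1 ∧ ¬q4): α-rule — add q1, ¬q4.
        ○ open, literals {q1=T, q2=T, q4=F, q5=T, q6=F}.
      branch 1.2 (add ¬q2, ¬(q1 ∧ ¬q4)):
        ¬(q1 ∧ ¬q4): β-rule — branch into ¬q1  //  ¬¬q4.
          branch 1.2.1 (add ¬q1):
            ○ open, literals {q1=F, q2=F, q5=T, q6=F}.
          branch 1.2.2 (add ¬¬q4):
            ○ open, literals {q2=F, q4=T, q5=T, q6=F}.
  branch 2 (add ¬(q2 ↔ (q1 ∧ ¬q4)), ¬¬q6):
    ¬(q2 ↔ (q1 ∧ ¬q4)): β-rule — branch into q2, ¬(q1 ∧ ¬q4)  //  ¬q2, (q1 ∧ ¬q4).
      branch 2.1 (add q2, ¬(q1 ∧ ¬q4)):
        ¬(q1 ∧ ¬q4): β-rule — branch into ¬q1  //  ¬¬q4.
          branch 2.1.1 (add ¬q1):
            ○ open, literals {q1=F, q2=T, q5=T, q6=T}.
          branch 2.1.2 (add ¬¬q4):
            ○ open, literals {q2=T, q4=T, q5=T, q6=T}.
      branch 2.2 (add ¬q2, (q1 ∧ ¬q4)):
        (q1 ∧ ¬q4): α-rule — add q1, ¬q4.
        ○ open, literals {q1=T, q2=F, q4=F, q5=T, q6=T}.
0 branches closed, 6 open.
Each open branch fixes some atoms; the unmentioned ones are free. Counting distinct full assignments: branch {q1=T, q2=T, q4=F, q5=T, q6=F} (q3) contributes 2 new; branch {q1=F, q2=F, q5=T, q6=F} (q3, q4) contributes 4 new; branch {q2=F, q4=T, q5=T, q6=F} (q1, q3) contributes 2 new; branch {q1=F, q2=T, q5=T, q6=T} (q3, q4) contributes 4 new; branch {q2=T, q4=T, q5=T, q6=T} (q1, q3) contributes 2 new; branch {q1=T, q2=F, q4=F, q5=T, q6=T} (q3) contributes 2 new. Total: 16.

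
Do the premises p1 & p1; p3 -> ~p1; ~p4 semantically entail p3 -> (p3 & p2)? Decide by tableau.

Yes

Initial set: {(p1 & p1); (p3 -> ~p1); ~p4; ~(p3 -> (p3 & p2))}.
(p1 & p1): α-rule — add p1, p1.
~(p3 -> (p3 & p2)): α-rule — add p3, ~(p3 & p2).
(p3 -> ~p1): β-rule — branch into ~p3  //  ~p1.
  branch 1 (add ~p3):
    × closes — contains both p3 and ~p3.
  branch 2 (add ~p1):
    × closes — contains both p1 and ~p1.
All 2 branches close.
Every branch closed, so the premises entail the conclusion.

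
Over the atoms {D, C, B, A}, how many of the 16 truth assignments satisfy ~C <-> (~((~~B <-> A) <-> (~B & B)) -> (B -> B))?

Initial set: {(~C <-> (~((~~B <-> A) <-> (~B & B)) -> (B -> B)))}.
(~C <-> (~((~~B <-> A) <-> (~B & B)) -> (B -> B))): β-rule — branch into ~C, (~((~~B <-> A) <-> (~B & B)) -> (B -> B))  //  ~~C, ~(~((~~B <-> A) <-> (~B & B)) -> (B -> B)).
  branch 1 (add ~C, (~((~~B <-> A) <-> (~B & B)) -> (B -> B))):
    (~((~~B <-> A) <-> (~B & B)) -> (B -> B)): β-rule — branch into ~~((~~B <-> A) <-> (~B & B))  //  (B -> B).
      branch 1.1 (add ~~((~~B <-> A) <-> (~B & B))):
        ~~((~~B <-> A) <-> (~B & B)): β-rule — branch into (~~B <-> A), (~B & B)  //  ~(~~B <-> A), ~(~B & B).
          branch 1.1.1 (add (~~B <-> A), (~B & B)):
            (~B & B): α-rule — add ~B, B.
            × closes — contains both B and ~B.
          branch 1.1.2 (add ~(~~B <-> A), ~(~B & B)):
            ~(~~B <-> A): β-rule — branch into ~~B, ~A  //  ~~~B, A.
              branch 1.1.2.1 (add ~~B, ~A):
                ~~B: drop double negation, giving B.
                ~(~B & B): β-rule — branch into ~~B  //  ~B.
                  branch 1.1.2.1.1 (add ~~B):
                    ○ open, literals {A=F, B=T, C=F}.
                  branch 1.1.2.1.2 (add ~B):
                    × closes — contains both B and ~B.
              branch 1.1.2.2 (add ~~~B, A):
                ~~~B: drop double negation, giving ~B.
                ~(~B & B): β-rule — branch into ~~B  //  ~B.
                  branch 1.1.2.2.1 (add ~~B):
                    × closes — contains both B and ~B.
                  branch 1.1.2.2.2 (add ~B):
                    ○ open, literals {A=T, B=F, C=F}.
      branch 1.2 (add (B -> B)):
        (B -> B): β-rule — branch into ~B  //  B.
          branch 1.2.1 (add ~B):
            ○ open, literals {B=F, C=F}.
          branch 1.2.2 (add B):
            ○ open, literals {B=T, C=F}.
  branch 2 (add ~~C, ~(~((~~B <-> A) <-> (~B & B)) -> (B -> B))):
    ~(~((~~B <-> A) <-> (~B & B)) -> (B -> B)): α-rule — add ~((~~B <-> A) <-> (~B & B)), ~(B -> B).
    ~(B -> B): α-rule — add B, ~B.
    × closes — contains both B and ~B.
4 branches closed, 4 open.
Each open branch fixes some atoms; the unmentioned ones are free. Counting distinct full assignments: branch {A=F, B=T, C=F} (D) contributes 2 new; branch {A=T, B=F, C=F} (D) contributes 2 new; branch {B=F, C=F} (D, A) contributes 2 new; branch {B=T, C=F} (D, A) contributes 2 new. Total: 8.

8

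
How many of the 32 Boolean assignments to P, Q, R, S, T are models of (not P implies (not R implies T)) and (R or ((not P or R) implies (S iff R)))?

26

Initial set: {T ((not P implies (not R implies T)) and (R or ((not P or R) implies (S iff R))))}.
T ((not P implies (not R implies T)) and (R or ((not P or R) implies (S iff R)))): α-rule — add T (not P implies (not R implies T)), T (R or ((not P or R) implies (S iff R))).
T (not P implies (not R implies T)): β-rule — branch into F not P  //  T (not R implies T).
  branch 1 (add F not P):
    T (R or ((not P or R) implies (S iff R))): β-rule — branch into T R  //  T ((not P or R) implies (S iff R)).
      branch 1.1 (add T R):
        ○ open, literals {P=T, R=T}.
      branch 1.2 (add T ((not P or R) implies (S iff R))):
        T ((not P or R) implies (S iff R)): β-rule — branch into F (not P or R)  //  T (S iff R).
          branch 1.2.1 (add F (not P or R)):
            F (not P or R): α-rule — add F not P, F R.
            ○ open, literals {P=T, R=F}.
          branch 1.2.2 (add T (S iff R)):
            T (S iff R): β-rule — branch into T S, T R  //  F S, F R.
              branch 1.2.2.1 (add T S, T R):
                ○ open, literals {P=T, R=T, S=T}.
              branch 1.2.2.2 (add F S, F R):
                ○ open, literals {P=T, R=F, S=F}.
  branch 2 (add T (not R implies T)):
    T (R or ((not P or R) implies (S iff R))): β-rule — branch into T R  //  T ((not P or R) implies (S iff R)).
      branch 2.1 (add T R):
        T (not R implies T): β-rule — branch into F not R  //  T T.
          branch 2.1.1 (add F not R):
            ○ open, literals {R=T}.
          branch 2.1.2 (add T T):
            ○ open, literals {R=T, T=T}.
      branch 2.2 (add T ((not P or R) implies (S iff R))):
        T (not R implies T): β-rule — branch into F not R  //  T T.
          branch 2.2.1 (add F not R):
            T ((not P or R) implies (S iff R)): β-rule — branch into F (not P or R)  //  T (S iff R).
              branch 2.2.1.1 (add F (not P or R)):
                F (not P or R): α-rule — add F not P, F R.
                × closes — contains both R and not R.
              branch 2.2.1.2 (add T (S iff R)):
                T (S iff R): β-rule — branch into T S, T R  //  F S, F R.
                  branch 2.2.1.2.1 (add T S, T R):
                    ○ open, literals {R=T, S=T}.
                  branch 2.2.1.2.2 (add F S, F R):
                    × closes — contains both R and not R.
          branch 2.2.2 (add T T):
            T ((not P or R) implies (S iff R)): β-rule — branch into F (not P or R)  //  T (S iff R).
              branch 2.2.2.1 (add F (not P or R)):
                F (not P or R): α-rule — add F not P, F R.
                ○ open, literals {P=T, R=F, T=T}.
              branch 2.2.2.2 (add T (S iff R)):
                T (S iff R): β-rule — branch into T S, T R  //  F S, F R.
                  branch 2.2.2.2.1 (add T S, T R):
                    ○ open, literals {R=T, S=T, T=T}.
                  branch 2.2.2.2.2 (add F S, F R):
                    ○ open, literals {R=F, S=F, T=T}.
2 branches closed, 10 open.
Each open branch fixes some atoms; the unmentioned ones are free. Counting distinct full assignments: branch {P=T, R=T} (Q, S, T) contributes 8 new; branch {P=T, R=F} (Q, S, T) contributes 8 new; branch {P=T, R=T, S=T} (Q, T) contributes 0 new; branch {P=T, R=F, S=F} (Q, T) contributes 0 new; branch {R=T} (P, Q, S, T) contributes 8 new; branch {R=T, T=T} (P, Q, S) contributes 0 new; branch {R=T, S=T} (P, Q, T) contributes 0 new; branch {P=T, R=F, T=T} (Q, S) contributes 0 new; branch {R=T, S=T, T=T} (P, Q) contributes 0 new; branch {R=F, S=F, T=T} (P, Q) contributes 2 new. Total: 26.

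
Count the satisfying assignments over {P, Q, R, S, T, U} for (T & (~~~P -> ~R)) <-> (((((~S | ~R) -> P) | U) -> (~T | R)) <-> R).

Initial set: {((T & (~~~P -> ~R)) <-> (((((~S | ~R) -> P) | U) -> (~T | R)) <-> R))}.
((T & (~~~P -> ~R)) <-> (((((~S | ~R) -> P) | U) -> (~T | R)) <-> R)): β-rule — branch into (T & (~~~P -> ~R)), (((((~S | ~R) -> P) | U) -> (~T | R)) <-> R)  //  ~(T & (~~~P -> ~R)), ~(((((~S | ~R) -> P) | U) -> (~T | R)) <-> R).
  branch 1 (add (T & (~~~P -> ~R)), (((((~S | ~R) -> P) | U) -> (~T | R)) <-> R)):
    (T & (~~~P -> ~R)): α-rule — add T, (~~~P -> ~R).
    (((((~S | ~R) -> P) | U) -> (~T | R)) <-> R): β-rule — branch into ((((~S | ~R) -> P) | U) -> (~T | R)), R  //  ~((((~S | ~R) -> P) | U) -> (~T | R)), ~R.
      branch 1.1 (add ((((~S | ~R) -> P) | U) -> (~T | R)), R):
        (~~~P -> ~R): β-rule — branch into ~~~~P  //  ~R.
          branch 1.1.1 (add ~~~~P):
            ~~~~P: drop double negation, giving ~~P.
            ((((~S | ~R) -> P) | U) -> (~T | R)): β-rule — branch into ~(((~S | ~R) -> P) | U)  //  (~T | R).
              branch 1.1.1.1 (add ~(((~S | ~R) -> P) | U)):
                ~(((~S | ~R) -> P) | U): α-rule — add ~((~S | ~R) -> P), ~U.
                ~((~S | ~R) -> P): α-rule — add (~S | ~R), ~P.
                × closes — contains both P and ~P.
              branch 1.1.1.2 (add (~T | R)):
                (~T | R): β-rule — branch into ~T  //  R.
                  branch 1.1.1.2.1 (add ~T):
                    × closes — contains both T and ~T.
                  branch 1.1.1.2.2 (add R):
                    ○ open, literals {P=1, R=1, T=1}.
          branch 1.1.2 (add ~R):
            × closes — contains both R and ~R.
      branch 1.2 (add ~((((~S | ~R) -> P) | U) -> (~T | R)), ~R):
        ~((((~S | ~R) -> P) | U) -> (~T | R)): α-rule — add (((~S | ~R) -> P) | U), ~(~T | R).
        ~(~T | R): α-rule — add ~~T, ~R.
        (~~~P -> ~R): β-rule — branch into ~~~~P  //  ~R.
          branch 1.2.1 (add ~~~~P):
            ~~~~P: drop double negation, giving ~~P.
            (((~S | ~R) -> P) | U): β-rule — branch into ((~S | ~R) -> P)  //  U.
              branch 1.2.1.1 (add ((~S | ~R) -> P)):
                ((~S | ~R) -> P): β-rule — branch into ~(~S | ~R)  //  P.
                  branch 1.2.1.1.1 (add ~(~S | ~R)):
                    ~(~S | ~R): α-rule — add ~~S, ~~R.
                    × closes — contains both R and ~R.
                  branch 1.2.1.1.2 (add P):
                    ○ open, literals {P=1, R=0, T=1}.
              branch 1.2.1.2 (add U):
                ○ open, literals {P=1, R=0, T=1, U=1}.
          branch 1.2.2 (add ~R):
            (((~S | ~R) -> P) | U): β-rule — branch into ((~S | ~R) -> P)  //  U.
              branch 1.2.2.1 (add ((~S | ~R) -> P)):
                ((~S | ~R) -> P): β-rule — branch into ~(~S | ~R)  //  P.
                  branch 1.2.2.1.1 (add ~(~S | ~R)):
                    ~(~S | ~R): α-rule — add ~~S, ~~R.
                    × closes — contains both R and ~R.
                  branch 1.2.2.1.2 (add P):
                    ○ open, literals {P=1, R=0, T=1}.
              branch 1.2.2.2 (add U):
                ○ open, literals {R=0, T=1, U=1}.
  branch 2 (add ~(T & (~~~P -> ~R)), ~(((((~S | ~R) -> P) | U) -> (~T | R)) <-> R)):
    ~(T & (~~~P -> ~R)): β-rule — branch into ~T  //  ~(~~~P -> ~R).
      branch 2.1 (add ~T):
        ~(((((~S | ~R) -> P) | U) -> (~T | R)) <-> R): β-rule — branch into ((((~S | ~R) -> P) | U) -> (~T | R)), ~R  //  ~((((~S | ~R) -> P) | U) -> (~T | R)), R.
          branch 2.1.1 (add ((((~S | ~R) -> P) | U) -> (~T | R)), ~R):
            ((((~S | ~R) -> P) | U) -> (~T | R)): β-rule — branch into ~(((~S | ~R) -> P) | U)  //  (~T | R).
              branch 2.1.1.1 (add ~(((~S | ~R) -> P) | U)):
                ~(((~S | ~R) -> P) | U): α-rule — add ~((~S | ~R) -> P), ~U.
                ~((~S | ~R) -> P): α-rule — add (~S | ~R), ~P.
                (~S | ~R): β-rule — branch into ~S  //  ~R.
                  branch 2.1.1.1.1 (add ~S):
                    ○ open, literals {P=0, R=0, S=0, T=0, U=0}.
                  branch 2.1.1.1.2 (add ~R):
                    ○ open, literals {P=0, R=0, T=0, U=0}.
              branch 2.1.1.2 (add (~T | R)):
                (~T | R): β-rule — branch into ~T  //  R.
                  branch 2.1.1.2.1 (add ~T):
                    ○ open, literals {R=0, T=0}.
                  branch 2.1.1.2.2 (add R):
                    × closes — contains both R and ~R.
          branch 2.1.2 (add ~((((~S | ~R) -> P) | U) -> (~T | R)), R):
            ~((((~S | ~R) -> P) | U) -> (~T | R)): α-rule — add (((~S | ~R) -> P) | U), ~(~T | R).
            ~(~T | R): α-rule — add ~~T, ~R.
            × closes — contains both T and ~T.
      branch 2.2 (add ~(~~~P -> ~R)):
        ~(~~~P -> ~R): α-rule — add ~~~P, ~~R.
        ~~~P: drop double negation, giving ~P.
        ~(((((~S | ~R) -> P) | U) -> (~T | R)) <-> R): β-rule — branch into ((((~S | ~R) -> P) | U) -> (~T | R)), ~R  //  ~((((~S | ~R) -> P) | U) -> (~T | R)), R.
          branch 2.2.1 (add ((((~S | ~R) -> P) | U) -> (~T | R)), ~R):
            × closes — contains both R and ~R.
          branch 2.2.2 (add ~((((~S | ~R) -> P) | U) -> (~T | R)), R):
            ~((((~S | ~R) -> P) | U) -> (~T | R)): α-rule — add (((~S | ~R) -> P) | U), ~(~T | R).
            ~(~T | R): α-rule — add ~~T, ~R.
            × closes — contains both R and ~R.
9 branches closed, 8 open.
Each open branch fixes some atoms; the unmentioned ones are free. Counting distinct full assignments: branch {P=1, R=1, T=1} (Q, S, U) contributes 8 new; branch {P=1, R=0, T=1} (Q, S, U) contributes 8 new; branch {P=1, R=0, T=1, U=1} (Q, S) contributes 0 new; branch {P=1, R=0, T=1} (Q, S, U) contributes 0 new; branch {R=0, T=1, U=1} (P, Q, S) contributes 4 new; branch {P=0, R=0, S=0, T=0, U=0} (Q) contributes 2 new; branch {P=0, R=0, T=0, U=0} (Q, S) contributes 2 new; branch {R=0, T=0} (P, Q, S, U) contributes 12 new. Total: 36.

36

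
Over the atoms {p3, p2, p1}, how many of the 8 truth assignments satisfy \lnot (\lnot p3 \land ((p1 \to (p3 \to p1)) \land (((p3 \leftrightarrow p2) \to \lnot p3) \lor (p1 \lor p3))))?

Initial set: {\lnot (\lnot p3 \land ((p1 \to (p3 \to p1)) \land (((p3 \leftrightarrow p2) \to \lnot p3) \lor (p1 \lor p3))))}.
\lnot (\lnot p3 \land ((p1 \to (p3 \to p1)) \land (((p3 \leftrightarrow p2) \to \lnot p3) \lor (p1 \lor p3)))): β-rule — branch into \lnot \lnot p3  //  \lnot ((p1 \to (p3 \to p1)) \land (((p3 \leftrightarrow p2) \to \lnot p3) \lor (p1 \lor p3))).
  branch 1 (add \lnot \lnot p3):
    ○ open, literals {p3=true}.
  branch 2 (add \lnot ((p1 \to (p3 \to p1)) \land (((p3 \leftrightarrow p2) \to \lnot p3) \lor (p1 \lor p3)))):
    \lnot ((p1 \to (p3 \to p1)) \land (((p3 \leftrightarrow p2) \to \lnot p3) \lor (p1 \lor p3))): β-rule — branch into \lnot (p1 \to (p3 \to p1))  //  \lnot (((p3 \leftrightarrow p2) \to \lnot p3) \lor (p1 \lor p3)).
      branch 2.1 (add \lnot (p1 \to (p3 \to p1))):
        \lnot (p1 \to (p3 \to p1)): α-rule — add p1, \lnot (p3 \to p1).
        \lnot (p3 \to p1): α-rule — add p3, \lnot p1.
        × closes — contains both p1 and \lnot p1.
      branch 2.2 (add \lnot (((p3 \leftrightarrow p2) \to \lnot p3) \lor (p1 \lor p3))):
        \lnot (((p3 \leftrightarrow p2) \to \lnot p3) \lor (p1 \lor p3)): α-rule — add \lnot ((p3 \leftrightarrow p2) \to \lnot p3), \lnot (p1 \lor p3).
        \lnot ((p3 \leftrightarrow p2) \to \lnot p3): α-rule — add (p3 \leftrightarrow p2), \lnot \lnot p3.
        \lnot (p1 \lor p3): α-rule — add \lnot p1, \lnot p3.
        × closes — contains both p3 and \lnot p3.
2 branches closed, 1 open.
Each open branch fixes some atoms; the unmentioned ones are free. Counting distinct full assignments: branch {p3=true} (p2, p1) contributes 4 new. Total: 4.

4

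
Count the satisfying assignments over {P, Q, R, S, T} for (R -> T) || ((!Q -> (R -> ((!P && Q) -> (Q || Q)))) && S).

Initial set: {T ((R -> T) || ((!Q -> (R -> ((!P && Q) -> (Q || Q)))) && S))}.
T ((R -> T) || ((!Q -> (R -> ((!P && Q) -> (Q || Q)))) && S)): β-rule — branch into T (R -> T)  //  T ((!Q -> (R -> ((!P && Q) -> (Q || Q)))) && S).
  branch 1 (add T (R -> T)):
    T (R -> T): β-rule — branch into F R  //  T T.
      branch 1.1 (add F R):
        ○ open, literals {R=0}.
      branch 1.2 (add T T):
        ○ open, literals {T=1}.
  branch 2 (add T ((!Q -> (R -> ((!P && Q) -> (Q || Q)))) && S)):
    T ((!Q -> (R -> ((!P && Q) -> (Q || Q)))) && S): α-rule — add T (!Q -> (R -> ((!P && Q) -> (Q || Q)))), T S.
    T (!Q -> (R -> ((!P && Q) -> (Q || Q)))): β-rule — branch into F !Q  //  T (R -> ((!P && Q) -> (Q || Q))).
      branch 2.1 (add F !Q):
        ○ open, literals {Q=1, S=1}.
      branch 2.2 (add T (R -> ((!P && Q) -> (Q || Q)))):
        T (R -> ((!P && Q) -> (Q || Q))): β-rule — branch into F R  //  T ((!P && Q) -> (Q || Q)).
          branch 2.2.1 (add F R):
            ○ open, literals {R=0, S=1}.
          branch 2.2.2 (add T ((!P && Q) -> (Q || Q))):
            T ((!P && Q) -> (Q || Q)): β-rule — branch into F (!P && Q)  //  T (Q || Q).
              branch 2.2.2.1 (add F (!P && Q)):
                F (!P && Q): β-rule — branch into F !P  //  F Q.
                  branch 2.2.2.1.1 (add F !P):
                    ○ open, literals {P=1, S=1}.
                  branch 2.2.2.1.2 (add F Q):
                    ○ open, literals {Q=0, S=1}.
              branch 2.2.2.2 (add T (Q || Q)):
                T (Q || Q): β-rule — branch into T Q  //  T Q.
                  branch 2.2.2.2.1 (add T Q):
                    ○ open, literals {Q=1, S=1}.
                  branch 2.2.2.2.2 (add T Q):
                    ○ open, literals {Q=1, S=1}.
0 branches closed, 8 open.
Each open branch fixes some atoms; the unmentioned ones are free. Counting distinct full assignments: branch {R=0} (P, Q, S, T) contributes 16 new; branch {T=1} (P, Q, R, S) contributes 8 new; branch {Q=1, S=1} (P, R, T) contributes 2 new; branch {R=0, S=1} (P, Q, T) contributes 0 new; branch {P=1, S=1} (Q, R, T) contributes 1 new; branch {Q=0, S=1} (P, R, T) contributes 1 new; branch {Q=1, S=1} (P, R, T) contributes 0 new; branch {Q=1, S=1} (P, R, T) contributes 0 new. Total: 28.

28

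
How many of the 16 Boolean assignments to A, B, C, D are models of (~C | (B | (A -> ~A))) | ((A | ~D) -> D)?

Initial set: {T ((~C | (B | (A -> ~A))) | ((A | ~D) -> D))}.
T ((~C | (B | (A -> ~A))) | ((A | ~D) -> D)): β-rule — branch into T (~C | (B | (A -> ~A)))  //  T ((A | ~D) -> D).
  branch 1 (add T (~C | (B | (A -> ~A)))):
    T (~C | (B | (A -> ~A))): β-rule — branch into T ~C  //  T (B | (A -> ~A)).
      branch 1.1 (add T ~C):
        ○ open, literals {C=false}.
      branch 1.2 (add T (B | (A -> ~A))):
        T (B | (A -> ~A)): β-rule — branch into T B  //  T (A -> ~A).
          branch 1.2.1 (add T B):
            ○ open, literals {B=true}.
          branch 1.2.2 (add T (A -> ~A)):
            T (A -> ~A): β-rule — branch into F A  //  T ~A.
              branch 1.2.2.1 (add F A):
                ○ open, literals {A=false}.
              branch 1.2.2.2 (add T ~A):
                ○ open, literals {A=false}.
  branch 2 (add T ((A | ~D) -> D)):
    T ((A | ~D) -> D): β-rule — branch into F (A | ~D)  //  T D.
      branch 2.1 (add F (A | ~D)):
        F (A | ~D): α-rule — add F A, F ~D.
        ○ open, literals {A=false, D=true}.
      branch 2.2 (add T D):
        ○ open, literals {D=true}.
0 branches closed, 6 open.
Each open branch fixes some atoms; the unmentioned ones are free. Counting distinct full assignments: branch {C=false} (A, B, D) contributes 8 new; branch {B=true} (A, C, D) contributes 4 new; branch {A=false} (B, C, D) contributes 2 new; branch {A=false} (B, C, D) contributes 0 new; branch {A=false, D=true} (B, C) contributes 0 new; branch {D=true} (A, B, C) contributes 1 new. Total: 15.

15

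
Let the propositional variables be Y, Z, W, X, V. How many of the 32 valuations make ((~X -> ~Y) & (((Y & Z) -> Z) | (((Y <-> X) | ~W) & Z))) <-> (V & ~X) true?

Initial set: {(((~X -> ~Y) & (((Y & Z) -> Z) | (((Y <-> X) | ~W) & Z))) <-> (V & ~X))}.
(((~X -> ~Y) & (((Y & Z) -> Z) | (((Y <-> X) | ~W) & Z))) <-> (V & ~X)): β-rule — branch into ((~X -> ~Y) & (((Y & Z) -> Z) | (((Y <-> X) | ~W) & Z))), (V & ~X)  //  ~((~X -> ~Y) & (((Y & Z) -> Z) | (((Y <-> X) | ~W) & Z))), ~(V & ~X).
  branch 1 (add ((~X -> ~Y) & (((Y & Z) -> Z) | (((Y <-> X) | ~W) & Z))), (V & ~X)):
    ((~X -> ~Y) & (((Y & Z) -> Z) | (((Y <-> X) | ~W) & Z))): α-rule — add (~X -> ~Y), (((Y & Z) -> Z) | (((Y <-> X) | ~W) & Z)).
    (V & ~X): α-rule — add V, ~X.
    (~X -> ~Y): β-rule — branch into ~~X  //  ~Y.
      branch 1.1 (add ~~X):
        × closes — contains both X and ~X.
      branch 1.2 (add ~Y):
        (((Y & Z) -> Z) | (((Y <-> X) | ~W) & Z)): β-rule — branch into ((Y & Z) -> Z)  //  (((Y <-> X) | ~W) & Z).
          branch 1.2.1 (add ((Y & Z) -> Z)):
            ((Y & Z) -> Z): β-rule — branch into ~(Y & Z)  //  Z.
              branch 1.2.1.1 (add ~(Y & Z)):
                ~(Y & Z): β-rule — branch into ~Y  //  ~Z.
                  branch 1.2.1.1.1 (add ~Y):
                    ○ open, literals {V=T, X=F, Y=F}.
                  branch 1.2.1.1.2 (add ~Z):
                    ○ open, literals {V=T, X=F, Y=F, Z=F}.
              branch 1.2.1.2 (add Z):
                ○ open, literals {V=T, X=F, Y=F, Z=T}.
          branch 1.2.2 (add (((Y <-> X) | ~W) & Z)):
            (((Y <-> X) | ~W) & Z): α-rule — add ((Y <-> X) | ~W), Z.
            ((Y <-> X) | ~W): β-rule — branch into (Y <-> X)  //  ~W.
              branch 1.2.2.1 (add (Y <-> X)):
                (Y <-> X): β-rule — branch into Y, X  //  ~Y, ~X.
                  branch 1.2.2.1.1 (add Y, X):
                    × closes — contains both Y and ~Y.
                  branch 1.2.2.1.2 (add ~Y, ~X):
                    ○ open, literals {V=T, X=F, Y=F, Z=T}.
              branch 1.2.2.2 (add ~W):
                ○ open, literals {V=T, W=F, X=F, Y=F, Z=T}.
  branch 2 (add ~((~X -> ~Y) & (((Y & Z) -> Z) | (((Y <-> X) | ~W) & Z))), ~(V & ~X)):
    ~((~X -> ~Y) & (((Y & Z) -> Z) | (((Y <-> X) | ~W) & Z))): β-rule — branch into ~(~X -> ~Y)  //  ~(((Y & Z) -> Z) | (((Y <-> X) | ~W) & Z)).
      branch 2.1 (add ~(~X -> ~Y)):
        ~(~X -> ~Y): α-rule — add ~X, ~~Y.
        ~(V & ~X): β-rule — branch into ~V  //  ~~X.
          branch 2.1.1 (add ~V):
            ○ open, literals {V=F, X=F, Y=T}.
          branch 2.1.2 (add ~~X):
            × closes — contains both X and ~X.
      branch 2.2 (add ~(((Y & Z) -> Z) | (((Y <-> X) | ~W) & Z))):
        ~(((Y & Z) -> Z) | (((Y <-> X) | ~W) & Z)): α-rule — add ~((Y & Z) -> Z), ~(((Y <-> X) | ~W) & Z).
        ~((Y & Z) -> Z): α-rule — add (Y & Z), ~Z.
        (Y & Z): α-rule — add Y, Z.
        × closes — contains both Z and ~Z.
4 branches closed, 6 open.
Each open branch fixes some atoms; the unmentioned ones are free. Counting distinct full assignments: branch {V=T, X=F, Y=F} (Z, W) contributes 4 new; branch {V=T, X=F, Y=F, Z=F} (W) contributes 0 new; branch {V=T, X=F, Y=F, Z=T} (W) contributes 0 new; branch {V=T, X=F, Y=F, Z=T} (W) contributes 0 new; branch {V=T, W=F, X=F, Y=F, Z=T} (none free) contributes 0 new; branch {V=F, X=F, Y=T} (Z, W) contributes 4 new. Total: 8.

8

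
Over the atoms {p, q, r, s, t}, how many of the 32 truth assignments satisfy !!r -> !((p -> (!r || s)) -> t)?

22

Initial set: {(!!r -> !((p -> (!r || s)) -> t))}.
(!!r -> !((p -> (!r || s)) -> t)): β-rule — branch into !!!r  //  !((p -> (!r || s)) -> t).
  branch 1 (add !!!r):
    !!!r: drop double negation, giving !r.
    ○ open, literals {r=0}.
  branch 2 (add !((p -> (!r || s)) -> t)):
    !((p -> (!r || s)) -> t): α-rule — add (p -> (!r || s)), !t.
    (p -> (!r || s)): β-rule — branch into !p  //  (!r || s).
      branch 2.1 (add !p):
        ○ open, literals {p=0, t=0}.
      branch 2.2 (add (!r || s)):
        (!r || s): β-rule — branch into !r  //  s.
          branch 2.2.1 (add !r):
            ○ open, literals {r=0, t=0}.
          branch 2.2.2 (add s):
            ○ open, literals {s=1, t=0}.
0 branches closed, 4 open.
Each open branch fixes some atoms; the unmentioned ones are free. Counting distinct full assignments: branch {r=0} (p, q, s, t) contributes 16 new; branch {p=0, t=0} (q, r, s) contributes 4 new; branch {r=0, t=0} (p, q, s) contributes 0 new; branch {s=1, t=0} (p, q, r) contributes 2 new. Total: 22.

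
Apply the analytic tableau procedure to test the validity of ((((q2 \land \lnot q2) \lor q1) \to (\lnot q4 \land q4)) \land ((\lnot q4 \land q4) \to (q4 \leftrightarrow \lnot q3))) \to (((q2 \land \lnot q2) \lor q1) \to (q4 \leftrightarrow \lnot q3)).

Valid

Assume the negation and expand:
Initial set: {\lnot (((((q2 \land \lnot q2) \lor q1) \to (\lnot q4 \land q4)) \land ((\lnot q4 \land q4) \to (q4 \leftrightarrow \lnot q3))) \to (((q2 \land \lnot q2) \lor q1) \to (q4 \leftrightarrow \lnot q3)))}.
\lnot (((((q2 \land \lnot q2) \lor q1) \to (\lnot q4 \land q4)) \land ((\lnot q4 \land q4) \to (q4 \leftrightarrow \lnot q3))) \to (((q2 \land \lnot q2) \lor q1) \to (q4 \leftrightarrow \lnot q3))): α-rule — add ((((q2 \land \lnot q2) \lor q1) \to (\lnot q4 \land q4)) \land ((\lnot q4 \land q4) \to (q4 \leftrightarrow \lnot q3))), \lnot (((q2 \land \lnot q2) \lor q1) \to (q4 \leftrightarrow \lnot q3)).
((((q2 \land \lnot q2) \lor q1) \to (\lnot q4 \land q4)) \land ((\lnot q4 \land q4) \to (q4 \leftrightarrow \lnot q3))): α-rule — add (((q2 \land \lnot q2) \lor q1) \to (\lnot q4 \land q4)), ((\lnot q4 \land q4) \to (q4 \leftrightarrow \lnot q3)).
\lnot (((q2 \land \lnot q2) \lor q1) \to (q4 \leftrightarrow \lnot q3)): α-rule — add ((q2 \land \lnot q2) \lor q1), \lnot (q4 \leftrightarrow \lnot q3).
(((q2 \land \lnot q2) \lor q1) \to (\lnot q4 \land q4)): β-rule — branch into \lnot ((q2 \land \lnot q2) \lor q1)  //  (\lnot q4 \land q4).
  branch 1 (add \lnot ((q2 \land \lnot q2) \lor q1)):
    \lnot ((q2 \land \lnot q2) \lor q1): α-rule — add \lnot (q2 \land \lnot q2), \lnot q1.
    ((\lnot q4 \land q4) \to (q4 \leftrightarrow \lnot q3)): β-rule — branch into \lnot (\lnot q4 \land q4)  //  (q4 \leftrightarrow \lnot q3).
      branch 1.1 (add \lnot (\lnot q4 \land q4)):
        ((q2 \land \lnot q2) \lor q1): β-rule — branch into (q2 \land \lnot q2)  //  q1.
          branch 1.1.1 (add (q2 \land \lnot q2)):
            (q2 \land \lnot q2): α-rule — add q2, \lnot q2.
            × closes — contains both q2 and \lnot q2.
          branch 1.1.2 (add q1):
            × closes — contains both q1 and \lnot q1.
      branch 1.2 (add (q4 \leftrightarrow \lnot q3)):
        ((q2 \land \lnot q2) \lor q1): β-rule — branch into (q2 \land \lnot q2)  //  q1.
          branch 1.2.1 (add (q2 \land \lnot q2)):
            (q2 \land \lnot q2): α-rule — add q2, \lnot q2.
            × closes — contains both q2 and \lnot q2.
          branch 1.2.2 (add q1):
            × closes — contains both q1 and \lnot q1.
  branch 2 (add (\lnot q4 \land q4)):
    (\lnot q4 \land q4): α-rule — add \lnot q4, q4.
    × closes — contains both q4 and \lnot q4.
All 5 branches close.
Every branch closed, so the negation is unsatisfiable and the formula is valid.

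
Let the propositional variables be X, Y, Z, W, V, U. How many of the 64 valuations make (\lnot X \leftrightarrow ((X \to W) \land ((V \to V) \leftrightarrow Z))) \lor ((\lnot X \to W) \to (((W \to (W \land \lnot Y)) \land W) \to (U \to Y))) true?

60

Initial set: {((\lnot X \leftrightarrow ((X \to W) \land ((V \to V) \leftrightarrow Z))) \lor ((\lnot X \to W) \to (((W \to (W \land \lnot Y)) \land W) \to (U \to Y))))}.
((\lnot X \leftrightarrow ((X \to W) \land ((V \to V) \leftrightarrow Z))) \lor ((\lnot X \to W) \to (((W \to (W \land \lnot Y)) \land W) \to (U \to Y)))): β-rule — branch into (\lnot X \leftrightarrow ((X \to W) \land ((V \to V) \leftrightarrow Z)))  //  ((\lnot X \to W) \to (((W \to (W \land \lnot Y)) \land W) \to (U \to Y))).
  branch 1 (add (\lnot X \leftrightarrow ((X \to W) \land ((V \to V) \leftrightarrow Z)))):
    (\lnot X \leftrightarrow ((X \to W) \land ((V \to V) \leftrightarrow Z))): β-rule — branch into \lnot X, ((X \to W) \land ((V \to V) \leftrightarrow Z))  //  \lnot \lnot X, \lnot ((X \to W) \land ((V \to V) \leftrightarrow Z)).
      branch 1.1 (add \lnot X, ((X \to W) \land ((V \to V) \leftrightarrow Z))):
        ((X \to W) \land ((V \to V) \leftrightarrow Z)): α-rule — add (X \to W), ((V \to V) \leftrightarrow Z).
        (X \to W): β-rule — branch into \lnot X  //  W.
          branch 1.1.1 (add \lnot X):
            ((V \to V) \leftrightarrow Z): β-rule — branch into (V \to V), Z  //  \lnot (V \to V), \lnot Z.
              branch 1.1.1.1 (add (V \to V), Z):
                (V \to V): β-rule — branch into \lnot V  //  V.
                  branch 1.1.1.1.1 (add \lnot V):
                    ○ open, literals {V=0, X=0, Z=1}.
                  branch 1.1.1.1.2 (add V):
                    ○ open, literals {V=1, X=0, Z=1}.
              branch 1.1.1.2 (add \lnot (V \to V), \lnot Z):
                \lnot (V \to V): α-rule — add V, \lnot V.
                × closes — contains both V and \lnot V.
          branch 1.1.2 (add W):
            ((V \to V) \leftrightarrow Z): β-rule — branch into (V \to V), Z  //  \lnot (V \to V), \lnot Z.
              branch 1.1.2.1 (add (V \to V), Z):
                (V \to V): β-rule — branch into \lnot V  //  V.
                  branch 1.1.2.1.1 (add \lnot V):
                    ○ open, literals {V=0, W=1, X=0, Z=1}.
                  branch 1.1.2.1.2 (add V):
                    ○ open, literals {V=1, W=1, X=0, Z=1}.
              branch 1.1.2.2 (add \lnot (V \to V), \lnot Z):
                \lnot (V \to V): α-rule — add V, \lnot V.
                × closes — contains both V and \lnot V.
      branch 1.2 (add \lnot \lnot X, \lnot ((X \to W) \land ((V \to V) \leftrightarrow Z))):
        \lnot ((X \to W) \land ((V \to V) \leftrightarrow Z)): β-rule — branch into \lnot (X \to W)  //  \lnot ((V \to V) \leftrightarrow Z).
          branch 1.2.1 (add \lnot (X \to W)):
            \lnot (X \to W): α-rule — add X, \lnot W.
            ○ open, literals {W=0, X=1}.
          branch 1.2.2 (add \lnot ((V \to V) \leftrightarrow Z)):
            \lnot ((V \to V) \leftrightarrow Z): β-rule — branch into (V \to V), \lnot Z  //  \lnot (V \to V), Z.
              branch 1.2.2.1 (add (V \to V), \lnot Z):
                (V \to V): β-rule — branch into \lnot V  //  V.
                  branch 1.2.2.1.1 (add \lnot V):
                    ○ open, literals {V=0, X=1, Z=0}.
                  branch 1.2.2.1.2 (add V):
                    ○ open, literals {V=1, X=1, Z=0}.
              branch 1.2.2.2 (add \lnot (V \to V), Z):
                \lnot (V \to V): α-rule — add V, \lnot V.
                × closes — contains both V and \lnot V.
  branch 2 (add ((\lnot X \to W) \to (((W \to (W \land \lnot Y)) \land W) \to (U \to Y)))):
    ((\lnot X \to W) \to (((W \to (W \land \lnot Y)) \land W) \to (U \to Y))): β-rule — branch into \lnot (\lnot X \to W)  //  (((W \to (W \land \lnot Y)) \land W) \to (U \to Y)).
      branch 2.1 (add \lnot (\lnot X \to W)):
        \lnot (\lnot X \to W): α-rule — add \lnot X, \lnot W.
        ○ open, literals {W=0, X=0}.
      branch 2.2 (add (((W \to (W \land \lnot Y)) \land W) \to (U \to Y))):
        (((W \to (W \land \lnot Y)) \land W) \to (U \to Y)): β-rule — branch into \lnot ((W \to (W \land \lnot Y)) \land W)  //  (U \to Y).
          branch 2.2.1 (add \lnot ((W \to (W \land \lnot Y)) \land W)):
            \lnot ((W \to (W \land \lnot Y)) \land W): β-rule — branch into \lnot (W \to (W \land \lnot Y))  //  \lnot W.
              branch 2.2.1.1 (add \lnot (W \to (W \land \lnot Y))):
                \lnot (W \to (W \land \lnot Y)): α-rule — add W, \lnot (W \land \lnot Y).
                \lnot (W \land \lnot Y): β-rule — branch into \lnot W  //  \lnot \lnot Y.
                  branch 2.2.1.1.1 (add \lnot W):
                    × closes — contains both W and \lnot W.
                  branch 2.2.1.1.2 (add \lnot \lnot Y):
                    ○ open, literals {W=1, Y=1}.
              branch 2.2.1.2 (add \lnot W):
                ○ open, literals {W=0}.
          branch 2.2.2 (add (U \to Y)):
            (U \to Y): β-rule — branch into \lnot U  //  Y.
              branch 2.2.2.1 (add \lnot U):
                ○ open, literals {U=0}.
              branch 2.2.2.2 (add Y):
                ○ open, literals {Y=1}.
4 branches closed, 12 open.
Each open branch fixes some atoms; the unmentioned ones are free. Counting distinct full assignments: branch {V=0, X=0, Z=1} (Y, W, U) contributes 8 new; branch {V=1, X=0, Z=1} (Y, W, U) contributes 8 new; branch {V=0, W=1, X=0, Z=1} (Y, U) contributes 0 new; branch {V=1, W=1, X=0, Z=1} (Y, U) contributes 0 new; branch {W=0, X=1} (Y, Z, V, U) contributes 16 new; branch {V=0, X=1, Z=0} (Y, W, U) contributes 4 new; branch {V=1, X=1, Z=0} (Y, W, U) contributes 4 new; branch {W=0, X=0} (Y, Z, V, U) contributes 8 new; branch {W=1, Y=1} (X, Z, V, U) contributes 8 new; branch {W=0} (X, Y, Z, V, U) contributes 0 new; branch {U=0} (X, Y, Z, W, V) contributes 4 new; branch {Y=1} (X, Z, W, V, U) contributes 0 new. Total: 60.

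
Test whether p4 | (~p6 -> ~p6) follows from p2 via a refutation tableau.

Initial set: {T p2; F (p4 | (~p6 -> ~p6))}.
F (p4 | (~p6 -> ~p6)): α-rule — add F p4, F (~p6 -> ~p6).
F (~p6 -> ~p6): α-rule — add T ~p6, F ~p6.
× closes — contains both p6 and ~p6.
All 1 branch closes.
Every branch closed, so the premises entail the conclusion.

Yes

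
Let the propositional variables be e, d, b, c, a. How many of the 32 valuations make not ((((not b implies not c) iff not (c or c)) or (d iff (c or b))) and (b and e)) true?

Initial set: {not ((((not b implies not c) iff not (c or c)) or (d iff (c or b))) and (b and e))}.
not ((((not b implies not c) iff not (c or c)) or (d iff (c or b))) and (b and e)): β-rule — branch into not (((not b implies not c) iff not (c or c)) or (d iff (c or b)))  //  not (b and e).
  branch 1 (add not (((not b implies not c) iff not (c or c)) or (d iff (c or b)))):
    not (((not b implies not c) iff not (c or c)) or (d iff (c or b))): α-rule — add not ((not b implies not c) iff not (c or c)), not (d iff (c or b)).
    not ((not b implies not c) iff not (c or c)): β-rule — branch into (not b implies not c), not not (c or c)  //  not (not b implies not c), not (c or c).
      branch 1.1 (add (not b implies not c), not not (c or c)):
        not (d iff (c or b)): β-rule — branch into d, not (c or b)  //  not d, (c or b).
          branch 1.1.1 (add d, not (c or b)):
            not (c or b): α-rule — add not c, not b.
            (not b implies not c): β-rule — branch into not not b  //  not c.
              branch 1.1.1.1 (add not not b):
                × closes — contains both b and not b.
              branch 1.1.1.2 (add not c):
                not not (c or c): β-rule — branch into c  //  c.
                  branch 1.1.1.2.1 (add c):
                    × closes — contains both c and not c.
                  branch 1.1.1.2.2 (add c):
                    × closes — contains both c and not c.
          branch 1.1.2 (add not d, (c or b)):
            (not b implies not c): β-rule — branch into not not b  //  not c.
              branch 1.1.2.1 (add not not b):
                not not (c or c): β-rule — branch into c  //  c.
                  branch 1.1.2.1.1 (add c):
                    (c or b): β-rule — branch into c  //  b.
                      branch 1.1.2.1.1.1 (add c):
                        ○ open, literals {b=T, c=T, d=F}.
                      branch 1.1.2.1.1.2 (add b):
                        ○ open, literals {b=T, c=T, d=F}.
                  branch 1.1.2.1.2 (add c):
                    (c or b): β-rule — branch into c  //  b.
                      branch 1.1.2.1.2.1 (add c):
                        ○ open, literals {b=T, c=T, d=F}.
                      branch 1.1.2.1.2.2 (add b):
                        ○ open, literals {b=T, c=T, d=F}.
              branch 1.1.2.2 (add not c):
                not not (c or c): β-rule — branch into c  //  c.
                  branch 1.1.2.2.1 (add c):
                    × closes — contains both c and not c.
                  branch 1.1.2.2.2 (add c):
                    × closes — contains both c and not c.
      branch 1.2 (add not (not b implies not c), not (c or c)):
        not (not b implies not c): α-rule — add not b, not not c.
        not (c or c): α-rule — add not c, not c.
        × closes — contains both c and not c.
  branch 2 (add not (b and e)):
    not (b and e): β-rule — branch into not b  //  not e.
      branch 2.1 (add not b):
        ○ open, literals {b=F}.
      branch 2.2 (add not e):
        ○ open, literals {e=F}.
6 branches closed, 6 open.
Each open branch fixes some atoms; the unmentioned ones are free. Counting distinct full assignments: branch {b=T, c=T, d=F} (e, a) contributes 4 new; branch {b=T, c=T, d=F} (e, a) contributes 0 new; branch {b=T, c=T, d=F} (e, a) contributes 0 new; branch {b=T, c=T, d=F} (e, a) contributes 0 new; branch {b=F} (e, d, c, a) contributes 16 new; branch {e=F} (d, b, c, a) contributes 6 new. Total: 26.

26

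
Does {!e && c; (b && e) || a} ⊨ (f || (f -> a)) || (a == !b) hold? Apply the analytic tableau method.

Yes

Initial set: {(!e && c); ((b && e) || a); !((f || (f -> a)) || (a == !b))}.
(!e && c): α-rule — add !e, c.
!((f || (f -> a)) || (a == !b)): α-rule — add !(f || (f -> a)), !(a == !b).
!(f || (f -> a)): α-rule — add !f, !(f -> a).
!(f -> a): α-rule — add f, !a.
× closes — contains both f and !f.
All 1 branch closes.
Every branch closed, so the premises entail the conclusion.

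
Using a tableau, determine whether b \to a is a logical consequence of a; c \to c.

Yes

Initial set: {a; (c \to c); \lnot (b \to a)}.
\lnot (b \to a): α-rule — add b, \lnot a.
× closes — contains both a and \lnot a.
All 1 branch closes.
Every branch closed, so the premises entail the conclusion.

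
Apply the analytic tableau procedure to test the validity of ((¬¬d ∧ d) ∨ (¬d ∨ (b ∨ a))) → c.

Not valid

Assume the negation and expand:
Initial set: {F (((¬¬d ∧ d) ∨ (¬d ∨ (b ∨ a))) → c)}.
F (((¬¬d ∧ d) ∨ (¬d ∨ (b ∨ a))) → c): α-rule — add T ((¬¬d ∧ d) ∨ (¬d ∨ (b ∨ a))), F c.
T ((¬¬d ∧ d) ∨ (¬d ∨ (b ∨ a))): β-rule — branch into T (¬¬d ∧ d)  //  T (¬d ∨ (b ∨ a)).
  branch 1 (add T (¬¬d ∧ d)):
    T (¬¬d ∧ d): α-rule — add T ¬¬d, T d.
    T ¬¬d: drop double negation, giving T d.
    ○ open, literals {c=0, d=1}.
  branch 2 (add T (¬d ∨ (b ∨ a))):
    T (¬d ∨ (b ∨ a)): β-rule — branch into T ¬d  //  T (b ∨ a).
      branch 2.1 (add T ¬d):
        ○ open, literals {c=0, d=0}.
      branch 2.2 (add T (b ∨ a)):
        T (b ∨ a): β-rule — branch into T b  //  T a.
          branch 2.2.1 (add T b):
            ○ open, literals {b=1, c=0}.
          branch 2.2.2 (add T a):
            ○ open, literals {a=1, c=0}.
0 branches closed, 4 open.
An open branch gives a countermodel: c=0, d=1 (unmentioned atoms arbitrary); under it the original formula is false.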